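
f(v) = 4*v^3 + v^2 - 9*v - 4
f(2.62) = 51.22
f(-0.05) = -3.55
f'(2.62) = 78.61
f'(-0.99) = 0.78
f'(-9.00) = 945.00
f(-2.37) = -30.30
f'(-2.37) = 53.66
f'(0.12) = -8.59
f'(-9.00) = 945.00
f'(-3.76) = 153.13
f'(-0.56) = -6.36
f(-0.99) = 2.01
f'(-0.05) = -9.07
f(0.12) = -5.06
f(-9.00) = -2758.00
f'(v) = 12*v^2 + 2*v - 9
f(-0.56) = 0.65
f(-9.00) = -2758.00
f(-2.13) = -18.95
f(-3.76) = -168.65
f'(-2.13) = 41.18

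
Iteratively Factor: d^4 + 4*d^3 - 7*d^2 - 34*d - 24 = (d + 4)*(d^3 - 7*d - 6) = (d - 3)*(d + 4)*(d^2 + 3*d + 2) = (d - 3)*(d + 2)*(d + 4)*(d + 1)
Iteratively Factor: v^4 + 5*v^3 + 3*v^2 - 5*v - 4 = (v + 1)*(v^3 + 4*v^2 - v - 4) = (v + 1)^2*(v^2 + 3*v - 4) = (v + 1)^2*(v + 4)*(v - 1)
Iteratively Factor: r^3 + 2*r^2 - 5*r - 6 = (r - 2)*(r^2 + 4*r + 3) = (r - 2)*(r + 1)*(r + 3)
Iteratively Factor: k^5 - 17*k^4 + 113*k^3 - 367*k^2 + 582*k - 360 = (k - 5)*(k^4 - 12*k^3 + 53*k^2 - 102*k + 72) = (k - 5)*(k - 2)*(k^3 - 10*k^2 + 33*k - 36) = (k - 5)*(k - 4)*(k - 2)*(k^2 - 6*k + 9) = (k - 5)*(k - 4)*(k - 3)*(k - 2)*(k - 3)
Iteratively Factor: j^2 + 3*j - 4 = (j - 1)*(j + 4)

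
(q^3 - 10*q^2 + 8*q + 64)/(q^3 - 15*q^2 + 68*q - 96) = (q + 2)/(q - 3)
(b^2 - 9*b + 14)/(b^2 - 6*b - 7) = (b - 2)/(b + 1)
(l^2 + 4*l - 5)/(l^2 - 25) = (l - 1)/(l - 5)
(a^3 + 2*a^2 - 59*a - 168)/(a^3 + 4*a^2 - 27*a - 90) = (a^2 - a - 56)/(a^2 + a - 30)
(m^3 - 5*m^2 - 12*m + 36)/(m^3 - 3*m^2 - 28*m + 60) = (m + 3)/(m + 5)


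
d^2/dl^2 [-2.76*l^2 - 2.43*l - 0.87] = -5.52000000000000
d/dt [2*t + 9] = 2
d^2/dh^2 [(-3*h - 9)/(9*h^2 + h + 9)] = 6*(-(h + 3)*(18*h + 1)^2 + (27*h + 28)*(9*h^2 + h + 9))/(9*h^2 + h + 9)^3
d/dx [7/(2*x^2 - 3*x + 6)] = 7*(3 - 4*x)/(2*x^2 - 3*x + 6)^2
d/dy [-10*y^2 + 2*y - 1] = 2 - 20*y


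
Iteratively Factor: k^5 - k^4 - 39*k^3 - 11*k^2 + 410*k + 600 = (k + 4)*(k^4 - 5*k^3 - 19*k^2 + 65*k + 150) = (k + 2)*(k + 4)*(k^3 - 7*k^2 - 5*k + 75) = (k - 5)*(k + 2)*(k + 4)*(k^2 - 2*k - 15) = (k - 5)^2*(k + 2)*(k + 4)*(k + 3)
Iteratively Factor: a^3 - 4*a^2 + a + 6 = (a + 1)*(a^2 - 5*a + 6) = (a - 2)*(a + 1)*(a - 3)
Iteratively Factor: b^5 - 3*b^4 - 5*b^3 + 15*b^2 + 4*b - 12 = (b - 2)*(b^4 - b^3 - 7*b^2 + b + 6) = (b - 2)*(b + 2)*(b^3 - 3*b^2 - b + 3) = (b - 2)*(b + 1)*(b + 2)*(b^2 - 4*b + 3) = (b - 3)*(b - 2)*(b + 1)*(b + 2)*(b - 1)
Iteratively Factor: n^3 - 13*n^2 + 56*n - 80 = (n - 4)*(n^2 - 9*n + 20) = (n - 5)*(n - 4)*(n - 4)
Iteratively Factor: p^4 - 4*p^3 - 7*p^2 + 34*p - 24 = (p + 3)*(p^3 - 7*p^2 + 14*p - 8) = (p - 2)*(p + 3)*(p^2 - 5*p + 4) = (p - 2)*(p - 1)*(p + 3)*(p - 4)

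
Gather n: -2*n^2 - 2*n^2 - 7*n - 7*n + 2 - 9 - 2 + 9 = -4*n^2 - 14*n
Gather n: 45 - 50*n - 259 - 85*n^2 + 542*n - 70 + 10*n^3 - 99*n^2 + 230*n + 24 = 10*n^3 - 184*n^2 + 722*n - 260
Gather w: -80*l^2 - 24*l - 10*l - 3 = -80*l^2 - 34*l - 3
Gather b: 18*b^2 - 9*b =18*b^2 - 9*b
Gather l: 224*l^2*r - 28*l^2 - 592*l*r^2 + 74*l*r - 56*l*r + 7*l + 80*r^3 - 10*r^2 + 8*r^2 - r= l^2*(224*r - 28) + l*(-592*r^2 + 18*r + 7) + 80*r^3 - 2*r^2 - r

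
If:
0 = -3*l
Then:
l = 0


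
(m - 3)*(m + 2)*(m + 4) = m^3 + 3*m^2 - 10*m - 24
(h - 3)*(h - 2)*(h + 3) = h^3 - 2*h^2 - 9*h + 18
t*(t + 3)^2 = t^3 + 6*t^2 + 9*t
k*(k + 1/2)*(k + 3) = k^3 + 7*k^2/2 + 3*k/2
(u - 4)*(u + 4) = u^2 - 16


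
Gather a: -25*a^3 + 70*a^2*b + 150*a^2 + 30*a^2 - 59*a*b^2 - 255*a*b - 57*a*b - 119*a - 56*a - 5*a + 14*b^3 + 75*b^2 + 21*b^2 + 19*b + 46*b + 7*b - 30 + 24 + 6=-25*a^3 + a^2*(70*b + 180) + a*(-59*b^2 - 312*b - 180) + 14*b^3 + 96*b^2 + 72*b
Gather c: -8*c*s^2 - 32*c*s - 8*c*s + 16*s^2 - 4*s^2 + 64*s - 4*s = c*(-8*s^2 - 40*s) + 12*s^2 + 60*s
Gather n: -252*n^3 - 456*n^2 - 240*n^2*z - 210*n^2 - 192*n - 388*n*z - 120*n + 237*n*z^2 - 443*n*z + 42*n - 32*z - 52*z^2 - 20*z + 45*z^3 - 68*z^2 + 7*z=-252*n^3 + n^2*(-240*z - 666) + n*(237*z^2 - 831*z - 270) + 45*z^3 - 120*z^2 - 45*z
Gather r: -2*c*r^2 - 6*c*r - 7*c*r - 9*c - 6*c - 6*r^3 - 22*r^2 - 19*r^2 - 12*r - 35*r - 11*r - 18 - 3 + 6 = -15*c - 6*r^3 + r^2*(-2*c - 41) + r*(-13*c - 58) - 15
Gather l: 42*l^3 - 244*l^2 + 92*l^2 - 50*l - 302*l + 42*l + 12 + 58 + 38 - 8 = 42*l^3 - 152*l^2 - 310*l + 100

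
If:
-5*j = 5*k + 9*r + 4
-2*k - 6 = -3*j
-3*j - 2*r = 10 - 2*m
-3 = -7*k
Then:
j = 16/7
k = 3/7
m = 136/21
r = -41/21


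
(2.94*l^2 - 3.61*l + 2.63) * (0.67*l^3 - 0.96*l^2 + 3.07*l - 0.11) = 1.9698*l^5 - 5.2411*l^4 + 14.2535*l^3 - 13.9309*l^2 + 8.4712*l - 0.2893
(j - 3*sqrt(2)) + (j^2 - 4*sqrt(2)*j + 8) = j^2 - 4*sqrt(2)*j + j - 3*sqrt(2) + 8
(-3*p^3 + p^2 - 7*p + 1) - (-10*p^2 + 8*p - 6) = -3*p^3 + 11*p^2 - 15*p + 7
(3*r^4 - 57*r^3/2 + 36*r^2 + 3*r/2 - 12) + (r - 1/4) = 3*r^4 - 57*r^3/2 + 36*r^2 + 5*r/2 - 49/4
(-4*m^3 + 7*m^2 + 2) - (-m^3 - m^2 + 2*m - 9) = -3*m^3 + 8*m^2 - 2*m + 11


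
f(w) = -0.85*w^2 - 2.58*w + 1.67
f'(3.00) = -7.68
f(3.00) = -13.72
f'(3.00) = -7.68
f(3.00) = -13.72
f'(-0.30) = -2.07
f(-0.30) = 2.37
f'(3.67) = -8.82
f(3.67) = -19.25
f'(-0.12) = -2.38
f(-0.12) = 1.97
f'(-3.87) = 4.00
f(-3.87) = -1.08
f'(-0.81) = -1.20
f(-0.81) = 3.20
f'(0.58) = -3.57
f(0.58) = -0.11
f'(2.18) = -6.29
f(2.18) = -7.99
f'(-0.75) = -1.30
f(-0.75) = 3.13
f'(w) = -1.7*w - 2.58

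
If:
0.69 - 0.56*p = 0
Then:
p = 1.23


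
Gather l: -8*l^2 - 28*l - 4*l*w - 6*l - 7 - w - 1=-8*l^2 + l*(-4*w - 34) - w - 8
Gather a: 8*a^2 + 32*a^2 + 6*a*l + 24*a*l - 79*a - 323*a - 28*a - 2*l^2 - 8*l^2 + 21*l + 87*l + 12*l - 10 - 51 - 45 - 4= 40*a^2 + a*(30*l - 430) - 10*l^2 + 120*l - 110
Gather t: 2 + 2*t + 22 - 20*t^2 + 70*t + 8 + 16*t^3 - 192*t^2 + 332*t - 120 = 16*t^3 - 212*t^2 + 404*t - 88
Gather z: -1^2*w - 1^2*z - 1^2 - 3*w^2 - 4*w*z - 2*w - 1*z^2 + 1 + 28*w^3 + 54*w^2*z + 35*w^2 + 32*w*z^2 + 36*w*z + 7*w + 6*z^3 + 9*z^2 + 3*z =28*w^3 + 32*w^2 + 4*w + 6*z^3 + z^2*(32*w + 8) + z*(54*w^2 + 32*w + 2)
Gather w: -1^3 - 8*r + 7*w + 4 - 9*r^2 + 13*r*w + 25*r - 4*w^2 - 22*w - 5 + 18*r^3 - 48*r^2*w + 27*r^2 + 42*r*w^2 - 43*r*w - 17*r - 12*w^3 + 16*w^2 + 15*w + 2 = 18*r^3 + 18*r^2 - 12*w^3 + w^2*(42*r + 12) + w*(-48*r^2 - 30*r)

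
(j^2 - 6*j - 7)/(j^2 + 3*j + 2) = (j - 7)/(j + 2)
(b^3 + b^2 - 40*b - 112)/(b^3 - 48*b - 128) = (b - 7)/(b - 8)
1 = 1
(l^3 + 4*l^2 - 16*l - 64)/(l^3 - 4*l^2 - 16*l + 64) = (l + 4)/(l - 4)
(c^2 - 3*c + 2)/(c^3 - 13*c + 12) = (c - 2)/(c^2 + c - 12)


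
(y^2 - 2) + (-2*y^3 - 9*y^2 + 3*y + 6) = -2*y^3 - 8*y^2 + 3*y + 4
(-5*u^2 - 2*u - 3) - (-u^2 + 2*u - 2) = -4*u^2 - 4*u - 1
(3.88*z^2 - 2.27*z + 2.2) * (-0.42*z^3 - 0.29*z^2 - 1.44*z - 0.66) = -1.6296*z^5 - 0.1718*z^4 - 5.8529*z^3 + 0.0699999999999998*z^2 - 1.6698*z - 1.452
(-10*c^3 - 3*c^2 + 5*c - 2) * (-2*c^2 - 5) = 20*c^5 + 6*c^4 + 40*c^3 + 19*c^2 - 25*c + 10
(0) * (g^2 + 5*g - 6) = 0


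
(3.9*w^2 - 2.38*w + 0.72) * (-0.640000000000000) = -2.496*w^2 + 1.5232*w - 0.4608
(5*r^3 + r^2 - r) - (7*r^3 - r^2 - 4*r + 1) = -2*r^3 + 2*r^2 + 3*r - 1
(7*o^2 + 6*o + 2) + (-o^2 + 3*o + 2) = 6*o^2 + 9*o + 4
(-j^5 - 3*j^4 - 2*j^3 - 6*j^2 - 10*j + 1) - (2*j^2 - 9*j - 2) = -j^5 - 3*j^4 - 2*j^3 - 8*j^2 - j + 3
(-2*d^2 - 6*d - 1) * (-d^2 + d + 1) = 2*d^4 + 4*d^3 - 7*d^2 - 7*d - 1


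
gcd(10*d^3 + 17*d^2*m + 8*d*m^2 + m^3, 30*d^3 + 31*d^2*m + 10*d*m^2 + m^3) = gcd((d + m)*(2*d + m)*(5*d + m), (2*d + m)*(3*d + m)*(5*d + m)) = 10*d^2 + 7*d*m + m^2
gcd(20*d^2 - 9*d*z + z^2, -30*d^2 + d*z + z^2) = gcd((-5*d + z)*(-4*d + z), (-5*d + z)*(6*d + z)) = -5*d + z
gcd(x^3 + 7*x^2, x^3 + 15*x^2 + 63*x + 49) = x + 7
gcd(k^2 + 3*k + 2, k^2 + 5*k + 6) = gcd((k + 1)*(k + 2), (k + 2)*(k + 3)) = k + 2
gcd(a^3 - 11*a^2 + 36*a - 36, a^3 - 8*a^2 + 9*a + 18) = a^2 - 9*a + 18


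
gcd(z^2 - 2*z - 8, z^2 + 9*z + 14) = z + 2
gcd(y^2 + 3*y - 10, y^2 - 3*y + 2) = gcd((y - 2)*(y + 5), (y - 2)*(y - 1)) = y - 2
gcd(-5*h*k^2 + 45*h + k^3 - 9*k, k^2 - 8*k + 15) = k - 3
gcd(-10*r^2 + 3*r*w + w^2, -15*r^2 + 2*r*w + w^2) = 5*r + w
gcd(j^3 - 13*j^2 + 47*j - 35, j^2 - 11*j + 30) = j - 5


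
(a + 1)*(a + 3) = a^2 + 4*a + 3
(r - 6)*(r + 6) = r^2 - 36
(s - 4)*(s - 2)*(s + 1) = s^3 - 5*s^2 + 2*s + 8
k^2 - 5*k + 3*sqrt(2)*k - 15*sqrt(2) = (k - 5)*(k + 3*sqrt(2))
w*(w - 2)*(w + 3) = w^3 + w^2 - 6*w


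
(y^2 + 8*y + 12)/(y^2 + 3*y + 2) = (y + 6)/(y + 1)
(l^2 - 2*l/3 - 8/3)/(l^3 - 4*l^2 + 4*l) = (l + 4/3)/(l*(l - 2))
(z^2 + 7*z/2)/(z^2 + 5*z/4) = 2*(2*z + 7)/(4*z + 5)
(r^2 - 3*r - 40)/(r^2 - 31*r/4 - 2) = 4*(r + 5)/(4*r + 1)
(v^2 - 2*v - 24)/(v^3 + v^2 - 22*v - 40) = (v - 6)/(v^2 - 3*v - 10)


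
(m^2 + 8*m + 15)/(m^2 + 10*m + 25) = (m + 3)/(m + 5)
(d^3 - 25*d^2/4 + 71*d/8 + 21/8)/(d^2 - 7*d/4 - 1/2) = (2*d^2 - 13*d + 21)/(2*(d - 2))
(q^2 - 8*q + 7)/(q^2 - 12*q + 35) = (q - 1)/(q - 5)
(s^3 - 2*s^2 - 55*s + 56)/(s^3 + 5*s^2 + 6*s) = (s^3 - 2*s^2 - 55*s + 56)/(s*(s^2 + 5*s + 6))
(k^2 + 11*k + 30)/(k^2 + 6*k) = (k + 5)/k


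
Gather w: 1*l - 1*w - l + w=0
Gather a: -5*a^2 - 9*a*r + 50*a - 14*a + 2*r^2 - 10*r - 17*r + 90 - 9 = -5*a^2 + a*(36 - 9*r) + 2*r^2 - 27*r + 81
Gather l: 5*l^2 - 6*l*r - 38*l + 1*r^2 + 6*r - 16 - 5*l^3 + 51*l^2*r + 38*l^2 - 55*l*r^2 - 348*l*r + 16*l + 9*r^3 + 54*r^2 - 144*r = -5*l^3 + l^2*(51*r + 43) + l*(-55*r^2 - 354*r - 22) + 9*r^3 + 55*r^2 - 138*r - 16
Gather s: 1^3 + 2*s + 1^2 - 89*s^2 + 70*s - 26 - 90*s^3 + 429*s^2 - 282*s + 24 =-90*s^3 + 340*s^2 - 210*s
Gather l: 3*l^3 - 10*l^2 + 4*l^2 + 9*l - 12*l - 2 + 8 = 3*l^3 - 6*l^2 - 3*l + 6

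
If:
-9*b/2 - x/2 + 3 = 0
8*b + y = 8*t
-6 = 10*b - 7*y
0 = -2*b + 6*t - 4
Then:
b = 47/71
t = 63/71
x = 3/71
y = 128/71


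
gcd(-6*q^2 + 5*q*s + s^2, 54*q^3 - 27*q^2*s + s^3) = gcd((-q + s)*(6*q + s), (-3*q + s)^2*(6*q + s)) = 6*q + s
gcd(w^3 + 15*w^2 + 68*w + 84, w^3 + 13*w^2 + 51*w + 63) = w + 7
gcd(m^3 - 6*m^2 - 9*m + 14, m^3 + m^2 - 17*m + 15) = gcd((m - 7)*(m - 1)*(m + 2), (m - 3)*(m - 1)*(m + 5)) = m - 1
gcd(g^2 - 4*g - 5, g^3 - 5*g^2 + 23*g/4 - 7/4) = 1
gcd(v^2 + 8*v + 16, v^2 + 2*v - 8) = v + 4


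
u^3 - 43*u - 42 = (u - 7)*(u + 1)*(u + 6)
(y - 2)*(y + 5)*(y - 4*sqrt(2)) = y^3 - 4*sqrt(2)*y^2 + 3*y^2 - 12*sqrt(2)*y - 10*y + 40*sqrt(2)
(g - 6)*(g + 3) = g^2 - 3*g - 18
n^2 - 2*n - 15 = (n - 5)*(n + 3)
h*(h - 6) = h^2 - 6*h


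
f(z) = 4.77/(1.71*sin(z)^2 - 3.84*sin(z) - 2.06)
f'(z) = 4.77*(-3.42*sin(z)*cos(z) + 3.84*cos(z))/(1.71*sin(z)^2 - 3.84*sin(z) - 2.06)^2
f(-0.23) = -4.35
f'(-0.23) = 17.87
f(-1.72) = 1.40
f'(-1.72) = -0.44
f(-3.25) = -1.94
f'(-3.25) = -2.73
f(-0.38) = -11.91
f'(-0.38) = 141.15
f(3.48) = -7.99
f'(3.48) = -62.87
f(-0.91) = 2.34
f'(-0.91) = 4.61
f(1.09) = -1.16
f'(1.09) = 0.10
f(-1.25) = 1.53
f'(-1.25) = 1.09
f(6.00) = -5.59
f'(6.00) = 30.15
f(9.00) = -1.42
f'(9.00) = -0.94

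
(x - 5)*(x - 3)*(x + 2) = x^3 - 6*x^2 - x + 30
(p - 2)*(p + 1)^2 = p^3 - 3*p - 2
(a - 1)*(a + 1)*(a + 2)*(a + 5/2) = a^4 + 9*a^3/2 + 4*a^2 - 9*a/2 - 5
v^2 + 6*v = v*(v + 6)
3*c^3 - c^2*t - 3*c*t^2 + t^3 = (-3*c + t)*(-c + t)*(c + t)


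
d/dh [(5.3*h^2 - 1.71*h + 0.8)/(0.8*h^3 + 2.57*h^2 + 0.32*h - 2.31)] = (-4.24*h^4 + 2.736*h^3 + 4.1707*h^2 - 28.598*h + 3.6941)/(0.64*h^6 + 4.112*h^5 + 7.1169*h^4 - 2.0512*h^3 - 11.771*h^2 - 1.4784*h + 5.3361)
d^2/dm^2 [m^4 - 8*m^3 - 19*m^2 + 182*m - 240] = 12*m^2 - 48*m - 38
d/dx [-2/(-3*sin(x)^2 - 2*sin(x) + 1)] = -4*(3*sin(x) + 1)*cos(x)/(3*sin(x)^2 + 2*sin(x) - 1)^2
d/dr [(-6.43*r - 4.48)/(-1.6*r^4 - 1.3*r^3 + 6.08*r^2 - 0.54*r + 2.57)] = (-30.864*r^4 - 45.39*r^3 + 21.6224*r^2 + 54.4768*r - 18.9443)/(2.56*r^8 + 4.16*r^7 - 17.766*r^6 - 14.08*r^5 + 30.1464*r^4 - 13.2484*r^3 + 31.5428*r^2 - 2.7756*r + 6.6049)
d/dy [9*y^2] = 18*y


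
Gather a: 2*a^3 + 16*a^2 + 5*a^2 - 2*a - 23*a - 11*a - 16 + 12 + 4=2*a^3 + 21*a^2 - 36*a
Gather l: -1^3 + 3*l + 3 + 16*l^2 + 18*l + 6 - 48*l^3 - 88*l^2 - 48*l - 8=-48*l^3 - 72*l^2 - 27*l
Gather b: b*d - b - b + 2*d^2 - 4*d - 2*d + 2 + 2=b*(d - 2) + 2*d^2 - 6*d + 4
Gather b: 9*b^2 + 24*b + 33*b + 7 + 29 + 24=9*b^2 + 57*b + 60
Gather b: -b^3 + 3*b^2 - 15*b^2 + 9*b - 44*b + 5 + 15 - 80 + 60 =-b^3 - 12*b^2 - 35*b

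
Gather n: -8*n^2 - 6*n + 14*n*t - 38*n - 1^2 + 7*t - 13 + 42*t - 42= -8*n^2 + n*(14*t - 44) + 49*t - 56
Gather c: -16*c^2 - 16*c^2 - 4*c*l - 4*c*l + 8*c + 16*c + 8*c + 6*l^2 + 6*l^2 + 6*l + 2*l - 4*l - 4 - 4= -32*c^2 + c*(32 - 8*l) + 12*l^2 + 4*l - 8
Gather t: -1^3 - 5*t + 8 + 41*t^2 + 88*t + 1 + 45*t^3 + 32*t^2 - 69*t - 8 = 45*t^3 + 73*t^2 + 14*t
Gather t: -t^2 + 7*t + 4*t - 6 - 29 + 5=-t^2 + 11*t - 30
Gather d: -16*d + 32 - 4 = 28 - 16*d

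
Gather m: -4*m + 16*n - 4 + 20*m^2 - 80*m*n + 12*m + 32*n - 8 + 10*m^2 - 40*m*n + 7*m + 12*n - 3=30*m^2 + m*(15 - 120*n) + 60*n - 15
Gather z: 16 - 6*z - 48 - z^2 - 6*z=-z^2 - 12*z - 32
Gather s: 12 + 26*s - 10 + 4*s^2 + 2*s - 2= 4*s^2 + 28*s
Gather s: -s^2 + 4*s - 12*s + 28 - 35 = -s^2 - 8*s - 7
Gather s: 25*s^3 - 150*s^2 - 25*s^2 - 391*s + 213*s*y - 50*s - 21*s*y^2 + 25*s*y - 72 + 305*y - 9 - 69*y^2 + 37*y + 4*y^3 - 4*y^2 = 25*s^3 - 175*s^2 + s*(-21*y^2 + 238*y - 441) + 4*y^3 - 73*y^2 + 342*y - 81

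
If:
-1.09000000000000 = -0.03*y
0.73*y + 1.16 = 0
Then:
No Solution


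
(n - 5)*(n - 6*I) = n^2 - 5*n - 6*I*n + 30*I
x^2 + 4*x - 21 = (x - 3)*(x + 7)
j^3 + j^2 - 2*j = j*(j - 1)*(j + 2)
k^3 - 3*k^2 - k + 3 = (k - 3)*(k - 1)*(k + 1)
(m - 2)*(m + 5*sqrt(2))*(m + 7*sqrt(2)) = m^3 - 2*m^2 + 12*sqrt(2)*m^2 - 24*sqrt(2)*m + 70*m - 140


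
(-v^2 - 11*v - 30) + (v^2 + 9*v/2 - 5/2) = -13*v/2 - 65/2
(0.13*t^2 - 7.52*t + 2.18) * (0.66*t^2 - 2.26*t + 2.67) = 0.0858*t^4 - 5.257*t^3 + 18.7811*t^2 - 25.0052*t + 5.8206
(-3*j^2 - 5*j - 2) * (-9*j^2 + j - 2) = 27*j^4 + 42*j^3 + 19*j^2 + 8*j + 4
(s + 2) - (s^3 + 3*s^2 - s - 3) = -s^3 - 3*s^2 + 2*s + 5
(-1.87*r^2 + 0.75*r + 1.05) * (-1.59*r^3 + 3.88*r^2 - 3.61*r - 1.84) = 2.9733*r^5 - 8.4481*r^4 + 7.9912*r^3 + 4.8073*r^2 - 5.1705*r - 1.932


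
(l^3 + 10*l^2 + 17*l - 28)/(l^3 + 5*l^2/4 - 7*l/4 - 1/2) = 4*(l^2 + 11*l + 28)/(4*l^2 + 9*l + 2)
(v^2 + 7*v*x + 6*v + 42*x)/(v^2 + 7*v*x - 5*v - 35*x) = (v + 6)/(v - 5)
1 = 1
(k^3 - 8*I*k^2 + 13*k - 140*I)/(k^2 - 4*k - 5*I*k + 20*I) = (k^2 - 3*I*k + 28)/(k - 4)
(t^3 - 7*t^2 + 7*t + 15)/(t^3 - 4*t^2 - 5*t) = (t - 3)/t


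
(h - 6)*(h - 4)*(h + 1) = h^3 - 9*h^2 + 14*h + 24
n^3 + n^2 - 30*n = n*(n - 5)*(n + 6)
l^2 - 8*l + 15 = (l - 5)*(l - 3)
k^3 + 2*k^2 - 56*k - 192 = (k - 8)*(k + 4)*(k + 6)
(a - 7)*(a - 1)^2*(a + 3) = a^4 - 6*a^3 - 12*a^2 + 38*a - 21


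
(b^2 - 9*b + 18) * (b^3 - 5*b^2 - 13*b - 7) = b^5 - 14*b^4 + 50*b^3 + 20*b^2 - 171*b - 126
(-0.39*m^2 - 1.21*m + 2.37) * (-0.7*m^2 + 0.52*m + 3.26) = 0.273*m^4 + 0.6442*m^3 - 3.5596*m^2 - 2.7122*m + 7.7262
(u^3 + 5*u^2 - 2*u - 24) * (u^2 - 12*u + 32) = u^5 - 7*u^4 - 30*u^3 + 160*u^2 + 224*u - 768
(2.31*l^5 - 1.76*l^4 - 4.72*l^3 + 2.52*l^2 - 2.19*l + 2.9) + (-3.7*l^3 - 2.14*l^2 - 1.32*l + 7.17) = 2.31*l^5 - 1.76*l^4 - 8.42*l^3 + 0.38*l^2 - 3.51*l + 10.07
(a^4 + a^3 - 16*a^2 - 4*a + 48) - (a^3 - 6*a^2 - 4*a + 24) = a^4 - 10*a^2 + 24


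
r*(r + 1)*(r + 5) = r^3 + 6*r^2 + 5*r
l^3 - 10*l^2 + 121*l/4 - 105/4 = (l - 5)*(l - 7/2)*(l - 3/2)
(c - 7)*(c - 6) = c^2 - 13*c + 42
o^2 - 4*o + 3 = (o - 3)*(o - 1)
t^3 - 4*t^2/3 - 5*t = t*(t - 3)*(t + 5/3)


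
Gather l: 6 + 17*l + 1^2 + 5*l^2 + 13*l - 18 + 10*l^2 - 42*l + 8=15*l^2 - 12*l - 3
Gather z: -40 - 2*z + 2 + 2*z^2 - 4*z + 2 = 2*z^2 - 6*z - 36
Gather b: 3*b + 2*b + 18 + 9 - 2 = 5*b + 25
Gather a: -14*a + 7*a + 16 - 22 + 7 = 1 - 7*a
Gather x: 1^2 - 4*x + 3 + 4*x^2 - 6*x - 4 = 4*x^2 - 10*x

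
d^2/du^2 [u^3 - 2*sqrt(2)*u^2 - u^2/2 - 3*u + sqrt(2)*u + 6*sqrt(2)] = 6*u - 4*sqrt(2) - 1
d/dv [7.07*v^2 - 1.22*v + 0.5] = 14.14*v - 1.22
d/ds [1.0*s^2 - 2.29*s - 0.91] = 2.0*s - 2.29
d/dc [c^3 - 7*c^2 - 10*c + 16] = 3*c^2 - 14*c - 10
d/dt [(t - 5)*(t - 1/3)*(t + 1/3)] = 3*t^2 - 10*t - 1/9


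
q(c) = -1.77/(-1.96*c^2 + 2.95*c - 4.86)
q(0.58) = 0.46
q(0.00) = 0.36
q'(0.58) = 0.08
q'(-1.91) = 0.06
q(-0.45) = 0.27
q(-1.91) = 0.10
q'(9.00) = -0.00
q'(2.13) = -0.17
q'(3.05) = -0.08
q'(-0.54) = 0.18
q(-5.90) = 0.02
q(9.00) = 0.01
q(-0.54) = 0.25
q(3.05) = 0.13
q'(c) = -1.77*(3.92*c - 2.95)/(-1.96*c^2 + 2.95*c - 4.86)^2 = (5.2215 - 6.9384*c)/(1.96*c^2 - 2.95*c + 4.86)^2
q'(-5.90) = 0.01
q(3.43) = 0.10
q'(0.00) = 0.22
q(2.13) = 0.24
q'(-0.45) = 0.19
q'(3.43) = -0.06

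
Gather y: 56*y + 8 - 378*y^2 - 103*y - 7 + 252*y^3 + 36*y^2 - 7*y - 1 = 252*y^3 - 342*y^2 - 54*y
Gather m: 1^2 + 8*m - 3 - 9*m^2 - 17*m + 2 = -9*m^2 - 9*m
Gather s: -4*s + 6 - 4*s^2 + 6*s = -4*s^2 + 2*s + 6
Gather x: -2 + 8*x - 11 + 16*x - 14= 24*x - 27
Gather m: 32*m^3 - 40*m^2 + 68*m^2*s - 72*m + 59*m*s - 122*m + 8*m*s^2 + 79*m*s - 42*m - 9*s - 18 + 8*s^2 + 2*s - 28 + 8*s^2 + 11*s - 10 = 32*m^3 + m^2*(68*s - 40) + m*(8*s^2 + 138*s - 236) + 16*s^2 + 4*s - 56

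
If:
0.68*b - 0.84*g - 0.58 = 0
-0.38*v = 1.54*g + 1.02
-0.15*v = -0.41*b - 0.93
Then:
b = -1.01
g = -1.51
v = 3.43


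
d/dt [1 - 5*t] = -5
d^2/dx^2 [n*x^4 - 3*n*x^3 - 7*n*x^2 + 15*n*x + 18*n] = 2*n*(6*x^2 - 9*x - 7)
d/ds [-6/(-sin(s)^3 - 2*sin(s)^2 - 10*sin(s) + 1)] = 6*(-4*sin(s) + 3*cos(s)^2 - 13)*cos(s)/(sin(s)^3 + 2*sin(s)^2 + 10*sin(s) - 1)^2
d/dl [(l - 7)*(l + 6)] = 2*l - 1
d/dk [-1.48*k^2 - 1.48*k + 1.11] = -2.96*k - 1.48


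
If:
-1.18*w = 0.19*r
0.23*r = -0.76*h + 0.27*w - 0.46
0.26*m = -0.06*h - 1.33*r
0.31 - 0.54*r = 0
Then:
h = -0.81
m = -2.75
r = 0.57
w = -0.09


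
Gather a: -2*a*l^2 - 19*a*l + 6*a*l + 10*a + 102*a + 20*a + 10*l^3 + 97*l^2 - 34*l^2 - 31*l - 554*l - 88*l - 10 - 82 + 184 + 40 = a*(-2*l^2 - 13*l + 132) + 10*l^3 + 63*l^2 - 673*l + 132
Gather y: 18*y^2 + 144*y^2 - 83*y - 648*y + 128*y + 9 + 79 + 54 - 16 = 162*y^2 - 603*y + 126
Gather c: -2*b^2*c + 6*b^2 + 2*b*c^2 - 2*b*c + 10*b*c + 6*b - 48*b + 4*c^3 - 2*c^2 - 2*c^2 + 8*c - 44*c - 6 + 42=6*b^2 - 42*b + 4*c^3 + c^2*(2*b - 4) + c*(-2*b^2 + 8*b - 36) + 36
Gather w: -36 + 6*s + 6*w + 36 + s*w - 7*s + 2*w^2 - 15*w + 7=-s + 2*w^2 + w*(s - 9) + 7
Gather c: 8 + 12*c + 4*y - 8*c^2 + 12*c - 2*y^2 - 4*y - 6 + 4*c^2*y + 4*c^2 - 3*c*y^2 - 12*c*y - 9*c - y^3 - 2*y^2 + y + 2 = c^2*(4*y - 4) + c*(-3*y^2 - 12*y + 15) - y^3 - 4*y^2 + y + 4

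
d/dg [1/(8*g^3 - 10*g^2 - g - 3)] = (-24*g^2 + 20*g + 1)/(-8*g^3 + 10*g^2 + g + 3)^2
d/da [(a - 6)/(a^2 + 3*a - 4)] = (-a^2 + 12*a + 14)/(a^4 + 6*a^3 + a^2 - 24*a + 16)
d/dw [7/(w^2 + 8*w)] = 14*(-w - 4)/(w^2*(w + 8)^2)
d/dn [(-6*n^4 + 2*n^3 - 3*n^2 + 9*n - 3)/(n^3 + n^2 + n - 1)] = (-6*n^6 - 12*n^5 - 13*n^4 + 10*n^3 - 9*n^2 + 12*n - 6)/(n^6 + 2*n^5 + 3*n^4 - n^2 - 2*n + 1)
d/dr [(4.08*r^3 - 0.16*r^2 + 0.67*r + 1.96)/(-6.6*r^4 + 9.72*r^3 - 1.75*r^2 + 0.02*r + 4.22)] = (26.928*r^6 - 2.11200000000002*r^5 + 7.6812*r^4 + 38.8824*r^3 - 4.33150000000001*r^2 + 5.5096*r + 2.7882)/(43.56*r^8 - 128.304*r^7 + 117.5784*r^6 - 34.284*r^5 - 52.2527*r^4 + 81.9668*r^3 - 14.7696*r^2 + 0.1688*r + 17.8084)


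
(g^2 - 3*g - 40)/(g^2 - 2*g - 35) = (g - 8)/(g - 7)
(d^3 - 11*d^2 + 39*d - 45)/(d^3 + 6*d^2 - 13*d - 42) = (d^2 - 8*d + 15)/(d^2 + 9*d + 14)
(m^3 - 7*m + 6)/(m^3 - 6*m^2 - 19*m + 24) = (m - 2)/(m - 8)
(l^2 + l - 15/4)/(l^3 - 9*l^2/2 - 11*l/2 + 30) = (l - 3/2)/(l^2 - 7*l + 12)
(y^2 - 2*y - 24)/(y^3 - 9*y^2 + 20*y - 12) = (y + 4)/(y^2 - 3*y + 2)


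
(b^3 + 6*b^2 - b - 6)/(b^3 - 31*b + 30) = (b + 1)/(b - 5)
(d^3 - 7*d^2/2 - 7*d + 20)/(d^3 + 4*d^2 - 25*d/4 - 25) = 2*(d^2 - 6*d + 8)/(2*d^2 + 3*d - 20)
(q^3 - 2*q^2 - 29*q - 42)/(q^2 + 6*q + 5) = (q^3 - 2*q^2 - 29*q - 42)/(q^2 + 6*q + 5)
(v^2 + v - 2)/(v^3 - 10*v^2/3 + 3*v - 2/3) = 3*(v + 2)/(3*v^2 - 7*v + 2)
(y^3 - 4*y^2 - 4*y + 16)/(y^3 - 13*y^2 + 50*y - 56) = (y + 2)/(y - 7)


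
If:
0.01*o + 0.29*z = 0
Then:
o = -29.0*z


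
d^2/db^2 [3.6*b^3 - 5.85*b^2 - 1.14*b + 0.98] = 21.6*b - 11.7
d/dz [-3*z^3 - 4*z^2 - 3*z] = -9*z^2 - 8*z - 3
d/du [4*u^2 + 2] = 8*u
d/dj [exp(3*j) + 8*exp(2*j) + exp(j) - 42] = (3*exp(2*j) + 16*exp(j) + 1)*exp(j)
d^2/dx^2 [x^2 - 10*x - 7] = 2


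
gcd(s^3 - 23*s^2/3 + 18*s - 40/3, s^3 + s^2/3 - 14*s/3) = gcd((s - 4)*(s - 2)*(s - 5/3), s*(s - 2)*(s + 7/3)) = s - 2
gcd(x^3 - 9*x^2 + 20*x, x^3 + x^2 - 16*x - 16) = x - 4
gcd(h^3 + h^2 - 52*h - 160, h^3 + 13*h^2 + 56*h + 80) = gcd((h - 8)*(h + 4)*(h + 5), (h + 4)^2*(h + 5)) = h^2 + 9*h + 20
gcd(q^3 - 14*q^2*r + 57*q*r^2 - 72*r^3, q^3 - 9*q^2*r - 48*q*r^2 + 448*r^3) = q - 8*r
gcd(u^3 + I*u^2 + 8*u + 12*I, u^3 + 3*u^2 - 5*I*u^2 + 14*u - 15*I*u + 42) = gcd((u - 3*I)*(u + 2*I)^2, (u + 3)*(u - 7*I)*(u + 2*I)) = u + 2*I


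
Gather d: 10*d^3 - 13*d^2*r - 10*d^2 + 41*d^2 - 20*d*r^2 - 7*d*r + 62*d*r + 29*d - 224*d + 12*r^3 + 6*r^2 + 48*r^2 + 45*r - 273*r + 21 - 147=10*d^3 + d^2*(31 - 13*r) + d*(-20*r^2 + 55*r - 195) + 12*r^3 + 54*r^2 - 228*r - 126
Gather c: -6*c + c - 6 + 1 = -5*c - 5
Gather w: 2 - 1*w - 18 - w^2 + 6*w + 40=-w^2 + 5*w + 24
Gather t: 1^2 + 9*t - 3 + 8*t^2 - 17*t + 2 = 8*t^2 - 8*t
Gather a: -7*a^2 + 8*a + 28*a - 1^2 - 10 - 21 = -7*a^2 + 36*a - 32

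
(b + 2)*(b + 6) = b^2 + 8*b + 12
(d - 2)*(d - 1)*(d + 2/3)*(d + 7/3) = d^4 - 49*d^2/9 + 4*d/3 + 28/9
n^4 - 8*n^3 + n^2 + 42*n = n*(n - 7)*(n - 3)*(n + 2)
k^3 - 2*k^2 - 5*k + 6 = (k - 3)*(k - 1)*(k + 2)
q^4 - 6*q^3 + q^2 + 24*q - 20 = (q - 5)*(q - 2)*(q - 1)*(q + 2)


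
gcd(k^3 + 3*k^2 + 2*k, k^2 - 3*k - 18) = 1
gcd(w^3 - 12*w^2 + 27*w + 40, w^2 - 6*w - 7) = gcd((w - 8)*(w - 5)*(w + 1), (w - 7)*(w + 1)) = w + 1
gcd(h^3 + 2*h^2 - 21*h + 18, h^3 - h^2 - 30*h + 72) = h^2 + 3*h - 18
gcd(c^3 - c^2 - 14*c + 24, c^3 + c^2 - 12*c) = c^2 + c - 12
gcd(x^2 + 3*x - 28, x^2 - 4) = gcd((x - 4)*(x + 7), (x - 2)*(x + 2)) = 1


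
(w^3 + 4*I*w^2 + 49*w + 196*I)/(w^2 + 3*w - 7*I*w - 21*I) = (w^2 + 11*I*w - 28)/(w + 3)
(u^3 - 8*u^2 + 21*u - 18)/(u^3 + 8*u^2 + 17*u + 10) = (u^3 - 8*u^2 + 21*u - 18)/(u^3 + 8*u^2 + 17*u + 10)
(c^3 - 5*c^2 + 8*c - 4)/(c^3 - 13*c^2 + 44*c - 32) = (c^2 - 4*c + 4)/(c^2 - 12*c + 32)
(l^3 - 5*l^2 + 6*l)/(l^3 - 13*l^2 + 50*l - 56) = l*(l - 3)/(l^2 - 11*l + 28)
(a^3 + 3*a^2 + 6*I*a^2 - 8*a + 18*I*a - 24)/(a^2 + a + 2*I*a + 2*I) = (a^2 + a*(3 + 4*I) + 12*I)/(a + 1)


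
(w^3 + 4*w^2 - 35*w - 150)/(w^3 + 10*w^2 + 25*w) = (w - 6)/w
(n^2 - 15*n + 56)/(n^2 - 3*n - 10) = (-n^2 + 15*n - 56)/(-n^2 + 3*n + 10)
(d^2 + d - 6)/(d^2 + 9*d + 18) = (d - 2)/(d + 6)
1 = 1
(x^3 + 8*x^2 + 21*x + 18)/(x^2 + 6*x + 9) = x + 2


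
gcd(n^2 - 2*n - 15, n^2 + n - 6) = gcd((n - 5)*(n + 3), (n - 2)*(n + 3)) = n + 3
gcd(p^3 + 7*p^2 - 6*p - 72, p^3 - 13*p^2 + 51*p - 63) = p - 3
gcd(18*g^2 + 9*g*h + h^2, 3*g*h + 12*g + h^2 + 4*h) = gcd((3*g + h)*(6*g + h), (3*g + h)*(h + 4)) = 3*g + h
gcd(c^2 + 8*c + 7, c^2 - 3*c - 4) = c + 1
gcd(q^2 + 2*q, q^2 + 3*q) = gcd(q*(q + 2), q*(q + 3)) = q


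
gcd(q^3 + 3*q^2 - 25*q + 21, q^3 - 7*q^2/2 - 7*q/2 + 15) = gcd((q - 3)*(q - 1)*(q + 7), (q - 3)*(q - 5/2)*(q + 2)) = q - 3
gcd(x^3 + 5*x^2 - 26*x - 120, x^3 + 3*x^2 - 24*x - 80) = x^2 - x - 20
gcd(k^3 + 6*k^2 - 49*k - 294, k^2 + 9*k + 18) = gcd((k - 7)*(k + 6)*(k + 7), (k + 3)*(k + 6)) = k + 6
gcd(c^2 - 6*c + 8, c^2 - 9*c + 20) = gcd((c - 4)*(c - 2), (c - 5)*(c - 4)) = c - 4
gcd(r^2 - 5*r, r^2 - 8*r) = r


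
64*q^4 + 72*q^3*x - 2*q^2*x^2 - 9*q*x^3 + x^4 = (-8*q + x)*(-4*q + x)*(q + x)*(2*q + x)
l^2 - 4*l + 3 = (l - 3)*(l - 1)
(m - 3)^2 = m^2 - 6*m + 9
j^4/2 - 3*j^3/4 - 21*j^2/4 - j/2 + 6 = (j/2 + 1)*(j - 4)*(j - 1)*(j + 3/2)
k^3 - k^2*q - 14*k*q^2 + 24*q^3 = (k - 3*q)*(k - 2*q)*(k + 4*q)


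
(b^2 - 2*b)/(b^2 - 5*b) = (b - 2)/(b - 5)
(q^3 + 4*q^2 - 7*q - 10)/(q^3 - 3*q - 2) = (q + 5)/(q + 1)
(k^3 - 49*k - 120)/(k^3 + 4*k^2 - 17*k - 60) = (k - 8)/(k - 4)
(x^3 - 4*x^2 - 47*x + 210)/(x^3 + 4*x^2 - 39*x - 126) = (x - 5)/(x + 3)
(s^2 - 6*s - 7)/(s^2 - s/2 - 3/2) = 2*(s - 7)/(2*s - 3)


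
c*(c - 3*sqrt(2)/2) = c^2 - 3*sqrt(2)*c/2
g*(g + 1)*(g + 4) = g^3 + 5*g^2 + 4*g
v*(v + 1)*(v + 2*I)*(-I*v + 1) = -I*v^4 + 3*v^3 - I*v^3 + 3*v^2 + 2*I*v^2 + 2*I*v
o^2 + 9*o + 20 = (o + 4)*(o + 5)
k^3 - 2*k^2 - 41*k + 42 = (k - 7)*(k - 1)*(k + 6)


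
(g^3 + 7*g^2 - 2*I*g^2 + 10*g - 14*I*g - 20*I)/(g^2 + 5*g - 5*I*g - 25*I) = (g^2 + 2*g*(1 - I) - 4*I)/(g - 5*I)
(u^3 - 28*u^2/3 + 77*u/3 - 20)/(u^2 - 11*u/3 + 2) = (3*u^2 - 19*u + 20)/(3*u - 2)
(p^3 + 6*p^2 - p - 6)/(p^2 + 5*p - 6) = p + 1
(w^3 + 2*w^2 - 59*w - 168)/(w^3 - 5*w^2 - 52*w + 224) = (w + 3)/(w - 4)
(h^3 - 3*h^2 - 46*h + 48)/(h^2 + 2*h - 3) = (h^2 - 2*h - 48)/(h + 3)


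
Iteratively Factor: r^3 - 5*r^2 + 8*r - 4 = (r - 1)*(r^2 - 4*r + 4) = (r - 2)*(r - 1)*(r - 2)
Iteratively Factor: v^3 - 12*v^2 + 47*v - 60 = (v - 4)*(v^2 - 8*v + 15) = (v - 5)*(v - 4)*(v - 3)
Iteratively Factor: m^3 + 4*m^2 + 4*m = (m + 2)*(m^2 + 2*m) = (m + 2)^2*(m)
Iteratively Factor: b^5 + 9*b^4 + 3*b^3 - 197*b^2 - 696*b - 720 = (b + 3)*(b^4 + 6*b^3 - 15*b^2 - 152*b - 240) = (b + 3)*(b + 4)*(b^3 + 2*b^2 - 23*b - 60) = (b - 5)*(b + 3)*(b + 4)*(b^2 + 7*b + 12) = (b - 5)*(b + 3)^2*(b + 4)*(b + 4)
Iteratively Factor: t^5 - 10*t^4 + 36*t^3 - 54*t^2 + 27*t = (t - 3)*(t^4 - 7*t^3 + 15*t^2 - 9*t) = (t - 3)^2*(t^3 - 4*t^2 + 3*t) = (t - 3)^3*(t^2 - t) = t*(t - 3)^3*(t - 1)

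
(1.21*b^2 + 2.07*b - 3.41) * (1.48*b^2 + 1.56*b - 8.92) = 1.7908*b^4 + 4.9512*b^3 - 12.6108*b^2 - 23.784*b + 30.4172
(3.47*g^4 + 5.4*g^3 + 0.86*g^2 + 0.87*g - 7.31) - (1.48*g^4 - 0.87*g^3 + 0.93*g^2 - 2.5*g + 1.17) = 1.99*g^4 + 6.27*g^3 - 0.0700000000000001*g^2 + 3.37*g - 8.48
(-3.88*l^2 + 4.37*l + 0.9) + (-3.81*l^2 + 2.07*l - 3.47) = -7.69*l^2 + 6.44*l - 2.57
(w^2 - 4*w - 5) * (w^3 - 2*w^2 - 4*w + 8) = w^5 - 6*w^4 - w^3 + 34*w^2 - 12*w - 40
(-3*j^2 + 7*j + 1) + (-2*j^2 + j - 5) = -5*j^2 + 8*j - 4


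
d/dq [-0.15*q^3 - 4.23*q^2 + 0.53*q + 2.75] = -0.45*q^2 - 8.46*q + 0.53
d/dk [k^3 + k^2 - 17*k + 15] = 3*k^2 + 2*k - 17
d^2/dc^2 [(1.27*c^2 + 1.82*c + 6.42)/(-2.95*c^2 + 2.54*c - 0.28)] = (-50.70932*c^3 - 328.92618*c^2 + 297.65028*c - 75.020608)/(25.672375*c^6 - 66.31305*c^5 + 64.40676*c^4 - 28.975304*c^3 + 6.113184*c^2 - 0.597408*c + 0.021952)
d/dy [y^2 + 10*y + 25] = 2*y + 10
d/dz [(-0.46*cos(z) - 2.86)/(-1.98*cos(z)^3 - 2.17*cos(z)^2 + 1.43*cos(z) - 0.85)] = (1.8216*cos(z)^3 + 17.9866*cos(z)^2 + 12.4124*cos(z) - 4.4808)*sin(z)/(3.9204*cos(z)^6 + 8.5932*cos(z)^5 - 0.9539*cos(z)^4 - 2.8402*cos(z)^3 + 5.7339*cos(z)^2 - 2.431*cos(z) + 0.7225)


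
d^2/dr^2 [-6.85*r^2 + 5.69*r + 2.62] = -13.7000000000000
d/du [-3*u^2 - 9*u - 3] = -6*u - 9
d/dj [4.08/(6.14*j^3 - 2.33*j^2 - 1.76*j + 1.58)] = (-75.1536*j^2 + 19.0128*j + 7.1808)/(6.14*j^3 - 2.33*j^2 - 1.76*j + 1.58)^2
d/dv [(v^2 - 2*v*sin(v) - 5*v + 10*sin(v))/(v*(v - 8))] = (-2*v^3*cos(v) + 2*v^2*sin(v) + 26*v^2*cos(v) - 3*v^2 - 20*v*sin(v) - 80*v*cos(v) + 80*sin(v))/(v^2*(v^2 - 16*v + 64))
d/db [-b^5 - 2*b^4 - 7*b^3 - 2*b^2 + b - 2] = -5*b^4 - 8*b^3 - 21*b^2 - 4*b + 1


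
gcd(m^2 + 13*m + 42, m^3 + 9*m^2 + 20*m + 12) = m + 6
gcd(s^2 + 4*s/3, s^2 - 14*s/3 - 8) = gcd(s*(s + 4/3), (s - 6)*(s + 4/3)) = s + 4/3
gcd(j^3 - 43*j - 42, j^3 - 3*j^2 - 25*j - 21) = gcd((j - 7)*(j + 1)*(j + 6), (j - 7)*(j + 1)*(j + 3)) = j^2 - 6*j - 7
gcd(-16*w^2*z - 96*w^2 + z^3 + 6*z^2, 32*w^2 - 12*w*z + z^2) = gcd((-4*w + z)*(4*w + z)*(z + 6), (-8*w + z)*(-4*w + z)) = -4*w + z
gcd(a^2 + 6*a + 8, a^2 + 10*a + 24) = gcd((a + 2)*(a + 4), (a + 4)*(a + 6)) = a + 4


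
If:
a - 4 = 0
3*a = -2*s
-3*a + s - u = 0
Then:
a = 4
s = -6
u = -18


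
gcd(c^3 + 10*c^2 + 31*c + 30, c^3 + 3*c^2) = c + 3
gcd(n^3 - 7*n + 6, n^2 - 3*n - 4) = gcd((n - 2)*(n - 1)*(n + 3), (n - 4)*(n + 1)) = 1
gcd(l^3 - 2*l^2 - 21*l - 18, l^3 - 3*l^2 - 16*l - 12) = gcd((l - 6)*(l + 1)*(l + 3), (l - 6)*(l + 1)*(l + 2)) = l^2 - 5*l - 6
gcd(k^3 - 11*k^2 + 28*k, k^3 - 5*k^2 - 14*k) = k^2 - 7*k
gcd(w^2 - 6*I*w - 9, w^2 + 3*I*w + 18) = w - 3*I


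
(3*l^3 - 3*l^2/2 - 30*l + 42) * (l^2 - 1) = 3*l^5 - 3*l^4/2 - 33*l^3 + 87*l^2/2 + 30*l - 42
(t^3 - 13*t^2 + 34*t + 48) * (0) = 0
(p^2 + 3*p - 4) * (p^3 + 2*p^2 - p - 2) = p^5 + 5*p^4 + p^3 - 13*p^2 - 2*p + 8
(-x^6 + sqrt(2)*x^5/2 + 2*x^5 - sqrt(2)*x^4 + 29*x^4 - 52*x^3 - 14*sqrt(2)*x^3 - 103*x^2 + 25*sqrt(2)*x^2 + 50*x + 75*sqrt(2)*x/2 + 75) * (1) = -x^6 + sqrt(2)*x^5/2 + 2*x^5 - sqrt(2)*x^4 + 29*x^4 - 52*x^3 - 14*sqrt(2)*x^3 - 103*x^2 + 25*sqrt(2)*x^2 + 50*x + 75*sqrt(2)*x/2 + 75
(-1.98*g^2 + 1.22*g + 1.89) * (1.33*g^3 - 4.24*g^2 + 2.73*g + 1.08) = -2.6334*g^5 + 10.0178*g^4 - 8.0645*g^3 - 6.8214*g^2 + 6.4773*g + 2.0412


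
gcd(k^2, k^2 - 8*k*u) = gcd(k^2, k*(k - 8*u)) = k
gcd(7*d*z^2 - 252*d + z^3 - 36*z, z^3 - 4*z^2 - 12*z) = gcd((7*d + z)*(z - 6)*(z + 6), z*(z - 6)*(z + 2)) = z - 6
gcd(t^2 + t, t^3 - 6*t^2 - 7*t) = t^2 + t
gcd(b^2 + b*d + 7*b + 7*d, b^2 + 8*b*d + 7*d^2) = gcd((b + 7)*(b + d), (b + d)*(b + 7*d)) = b + d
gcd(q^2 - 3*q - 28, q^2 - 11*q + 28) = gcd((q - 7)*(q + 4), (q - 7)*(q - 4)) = q - 7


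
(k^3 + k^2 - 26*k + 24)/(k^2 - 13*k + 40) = (k^3 + k^2 - 26*k + 24)/(k^2 - 13*k + 40)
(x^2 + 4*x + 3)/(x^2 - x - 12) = (x + 1)/(x - 4)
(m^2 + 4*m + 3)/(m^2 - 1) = (m + 3)/(m - 1)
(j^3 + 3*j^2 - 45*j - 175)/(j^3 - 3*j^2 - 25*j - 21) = (j^2 + 10*j + 25)/(j^2 + 4*j + 3)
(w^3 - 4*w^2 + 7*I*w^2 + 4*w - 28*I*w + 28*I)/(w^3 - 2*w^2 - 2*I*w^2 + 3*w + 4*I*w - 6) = (w^2 + w*(-2 + 7*I) - 14*I)/(w^2 - 2*I*w + 3)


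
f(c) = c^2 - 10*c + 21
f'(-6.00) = -22.00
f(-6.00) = 117.00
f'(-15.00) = -40.00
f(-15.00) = 396.00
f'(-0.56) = -11.12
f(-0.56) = 26.91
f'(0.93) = -8.14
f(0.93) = 12.56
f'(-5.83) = -21.66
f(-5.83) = 113.29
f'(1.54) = -6.92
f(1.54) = 7.97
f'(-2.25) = -14.50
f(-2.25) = 48.56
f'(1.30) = -7.40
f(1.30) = 9.69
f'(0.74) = -8.52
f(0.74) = 14.15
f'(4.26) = -1.48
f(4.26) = -3.45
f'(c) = 2*c - 10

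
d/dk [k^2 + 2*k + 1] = 2*k + 2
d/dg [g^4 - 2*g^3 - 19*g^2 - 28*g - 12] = 4*g^3 - 6*g^2 - 38*g - 28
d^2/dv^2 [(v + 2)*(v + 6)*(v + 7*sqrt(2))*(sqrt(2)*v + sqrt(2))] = 12*sqrt(2)*v^2 + 54*sqrt(2)*v + 84*v + 40*sqrt(2) + 252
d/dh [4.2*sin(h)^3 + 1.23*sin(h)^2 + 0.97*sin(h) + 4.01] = (12.6*sin(h)^2 + 2.46*sin(h) + 0.97)*cos(h)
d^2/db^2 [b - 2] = 0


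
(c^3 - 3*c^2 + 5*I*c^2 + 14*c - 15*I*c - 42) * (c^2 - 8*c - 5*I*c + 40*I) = c^5 - 11*c^4 + 63*c^3 - 429*c^2 - 70*I*c^2 + 936*c + 770*I*c - 1680*I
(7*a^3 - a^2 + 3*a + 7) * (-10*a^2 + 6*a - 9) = -70*a^5 + 52*a^4 - 99*a^3 - 43*a^2 + 15*a - 63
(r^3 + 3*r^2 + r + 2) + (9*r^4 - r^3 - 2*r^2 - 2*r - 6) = 9*r^4 + r^2 - r - 4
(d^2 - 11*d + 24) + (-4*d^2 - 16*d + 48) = -3*d^2 - 27*d + 72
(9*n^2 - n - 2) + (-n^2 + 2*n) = 8*n^2 + n - 2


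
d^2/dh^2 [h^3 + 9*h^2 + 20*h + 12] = 6*h + 18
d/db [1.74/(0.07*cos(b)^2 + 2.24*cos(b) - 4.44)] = (0.2436*cos(b) + 3.8976)*sin(b)/(0.07*cos(b)^2 + 2.24*cos(b) - 4.44)^2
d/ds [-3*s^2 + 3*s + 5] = 3 - 6*s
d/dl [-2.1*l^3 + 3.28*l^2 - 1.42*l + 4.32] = -6.3*l^2 + 6.56*l - 1.42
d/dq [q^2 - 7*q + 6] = 2*q - 7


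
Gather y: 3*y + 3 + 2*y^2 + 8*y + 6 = 2*y^2 + 11*y + 9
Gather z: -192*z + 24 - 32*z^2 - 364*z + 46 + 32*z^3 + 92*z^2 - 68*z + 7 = 32*z^3 + 60*z^2 - 624*z + 77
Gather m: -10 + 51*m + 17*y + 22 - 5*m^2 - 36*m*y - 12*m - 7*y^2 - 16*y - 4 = -5*m^2 + m*(39 - 36*y) - 7*y^2 + y + 8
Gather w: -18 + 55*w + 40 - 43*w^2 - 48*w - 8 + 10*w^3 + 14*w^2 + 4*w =10*w^3 - 29*w^2 + 11*w + 14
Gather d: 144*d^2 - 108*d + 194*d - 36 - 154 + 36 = 144*d^2 + 86*d - 154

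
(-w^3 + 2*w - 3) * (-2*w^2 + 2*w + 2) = 2*w^5 - 2*w^4 - 6*w^3 + 10*w^2 - 2*w - 6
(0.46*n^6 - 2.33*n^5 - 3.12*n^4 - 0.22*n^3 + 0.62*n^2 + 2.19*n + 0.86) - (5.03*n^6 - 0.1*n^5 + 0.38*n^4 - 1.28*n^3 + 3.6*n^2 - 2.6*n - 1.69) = -4.57*n^6 - 2.23*n^5 - 3.5*n^4 + 1.06*n^3 - 2.98*n^2 + 4.79*n + 2.55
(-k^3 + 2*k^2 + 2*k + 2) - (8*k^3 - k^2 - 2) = -9*k^3 + 3*k^2 + 2*k + 4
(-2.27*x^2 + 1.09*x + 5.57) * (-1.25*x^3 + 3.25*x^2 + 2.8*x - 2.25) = 2.8375*x^5 - 8.74*x^4 - 9.776*x^3 + 26.262*x^2 + 13.1435*x - 12.5325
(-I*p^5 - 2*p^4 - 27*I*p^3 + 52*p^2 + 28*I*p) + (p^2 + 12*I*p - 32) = -I*p^5 - 2*p^4 - 27*I*p^3 + 53*p^2 + 40*I*p - 32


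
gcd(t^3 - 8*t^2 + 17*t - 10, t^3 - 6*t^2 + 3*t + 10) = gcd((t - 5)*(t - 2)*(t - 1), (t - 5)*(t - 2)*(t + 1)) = t^2 - 7*t + 10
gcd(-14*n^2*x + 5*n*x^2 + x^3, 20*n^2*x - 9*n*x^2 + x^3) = x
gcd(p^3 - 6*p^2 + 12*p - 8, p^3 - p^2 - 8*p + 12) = p^2 - 4*p + 4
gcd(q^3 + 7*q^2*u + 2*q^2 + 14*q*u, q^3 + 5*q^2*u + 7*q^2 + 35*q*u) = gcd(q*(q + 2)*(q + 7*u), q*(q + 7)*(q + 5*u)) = q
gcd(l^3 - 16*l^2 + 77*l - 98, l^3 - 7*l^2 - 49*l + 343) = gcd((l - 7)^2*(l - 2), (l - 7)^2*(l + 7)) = l^2 - 14*l + 49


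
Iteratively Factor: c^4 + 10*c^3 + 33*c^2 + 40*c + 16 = (c + 1)*(c^3 + 9*c^2 + 24*c + 16) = (c + 1)*(c + 4)*(c^2 + 5*c + 4) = (c + 1)^2*(c + 4)*(c + 4)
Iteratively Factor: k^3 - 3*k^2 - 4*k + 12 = (k - 3)*(k^2 - 4) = (k - 3)*(k + 2)*(k - 2)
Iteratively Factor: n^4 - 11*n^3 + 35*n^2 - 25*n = (n - 1)*(n^3 - 10*n^2 + 25*n) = n*(n - 1)*(n^2 - 10*n + 25) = n*(n - 5)*(n - 1)*(n - 5)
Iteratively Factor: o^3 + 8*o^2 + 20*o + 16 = (o + 2)*(o^2 + 6*o + 8) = (o + 2)*(o + 4)*(o + 2)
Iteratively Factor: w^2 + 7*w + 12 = (w + 3)*(w + 4)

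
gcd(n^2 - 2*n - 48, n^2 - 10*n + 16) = n - 8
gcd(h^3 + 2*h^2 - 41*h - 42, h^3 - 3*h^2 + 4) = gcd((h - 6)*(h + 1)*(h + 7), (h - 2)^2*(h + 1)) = h + 1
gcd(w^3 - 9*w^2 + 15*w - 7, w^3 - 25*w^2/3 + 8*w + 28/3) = w - 7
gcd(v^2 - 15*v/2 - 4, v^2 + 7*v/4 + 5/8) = v + 1/2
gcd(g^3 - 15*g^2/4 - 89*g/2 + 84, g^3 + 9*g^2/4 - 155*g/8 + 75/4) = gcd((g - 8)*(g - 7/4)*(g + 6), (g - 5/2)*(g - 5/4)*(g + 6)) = g + 6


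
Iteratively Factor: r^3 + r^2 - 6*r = (r - 2)*(r^2 + 3*r) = (r - 2)*(r + 3)*(r)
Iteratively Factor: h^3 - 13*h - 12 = (h + 3)*(h^2 - 3*h - 4) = (h + 1)*(h + 3)*(h - 4)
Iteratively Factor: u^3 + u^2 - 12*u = (u - 3)*(u^2 + 4*u) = (u - 3)*(u + 4)*(u)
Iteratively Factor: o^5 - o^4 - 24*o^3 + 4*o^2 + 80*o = (o - 5)*(o^4 + 4*o^3 - 4*o^2 - 16*o) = o*(o - 5)*(o^3 + 4*o^2 - 4*o - 16) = o*(o - 5)*(o + 4)*(o^2 - 4) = o*(o - 5)*(o + 2)*(o + 4)*(o - 2)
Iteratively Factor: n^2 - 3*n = (n - 3)*(n)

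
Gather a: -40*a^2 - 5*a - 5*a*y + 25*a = -40*a^2 + a*(20 - 5*y)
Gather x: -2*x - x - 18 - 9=-3*x - 27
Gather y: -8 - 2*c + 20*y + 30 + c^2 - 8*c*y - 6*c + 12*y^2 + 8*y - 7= c^2 - 8*c + 12*y^2 + y*(28 - 8*c) + 15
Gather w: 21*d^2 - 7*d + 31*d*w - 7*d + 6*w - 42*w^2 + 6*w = 21*d^2 - 14*d - 42*w^2 + w*(31*d + 12)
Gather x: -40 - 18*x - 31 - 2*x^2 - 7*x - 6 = -2*x^2 - 25*x - 77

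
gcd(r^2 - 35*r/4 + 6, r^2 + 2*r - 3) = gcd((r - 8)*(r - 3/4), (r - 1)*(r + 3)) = 1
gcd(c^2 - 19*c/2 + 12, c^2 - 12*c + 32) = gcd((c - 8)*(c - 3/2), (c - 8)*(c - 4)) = c - 8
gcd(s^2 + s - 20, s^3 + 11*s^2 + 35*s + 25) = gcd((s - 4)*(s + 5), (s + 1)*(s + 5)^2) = s + 5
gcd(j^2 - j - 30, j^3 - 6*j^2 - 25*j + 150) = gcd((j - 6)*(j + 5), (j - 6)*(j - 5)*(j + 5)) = j^2 - j - 30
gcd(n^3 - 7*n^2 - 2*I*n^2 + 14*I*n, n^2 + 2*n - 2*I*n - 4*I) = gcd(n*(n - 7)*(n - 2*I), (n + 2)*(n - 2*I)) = n - 2*I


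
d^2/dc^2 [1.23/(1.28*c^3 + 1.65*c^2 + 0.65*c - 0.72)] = (-(9.4464*c + 4.059)*(1.28*c^3 + 1.65*c^2 + 0.65*c - 0.72) + 1.23*(3.84*c^2 + 3.3*c + 0.65)*(7.68*c^2 + 6.6*c + 1.3))/(1.28*c^3 + 1.65*c^2 + 0.65*c - 0.72)^3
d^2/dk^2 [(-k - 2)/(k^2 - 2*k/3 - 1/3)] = 6*(4*(k + 2)*(3*k - 1)^2 + (9*k + 4)*(-3*k^2 + 2*k + 1))/(-3*k^2 + 2*k + 1)^3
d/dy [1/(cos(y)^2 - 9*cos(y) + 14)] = (2*cos(y) - 9)*sin(y)/(cos(y)^2 - 9*cos(y) + 14)^2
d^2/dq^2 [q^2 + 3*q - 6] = 2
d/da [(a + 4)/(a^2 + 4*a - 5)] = (a^2 + 4*a - 2*(a + 2)*(a + 4) - 5)/(a^2 + 4*a - 5)^2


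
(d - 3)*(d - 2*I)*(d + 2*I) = d^3 - 3*d^2 + 4*d - 12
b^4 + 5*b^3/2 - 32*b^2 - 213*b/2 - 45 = (b - 6)*(b + 1/2)*(b + 3)*(b + 5)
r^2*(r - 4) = r^3 - 4*r^2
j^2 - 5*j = j*(j - 5)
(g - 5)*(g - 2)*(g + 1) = g^3 - 6*g^2 + 3*g + 10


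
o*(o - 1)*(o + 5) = o^3 + 4*o^2 - 5*o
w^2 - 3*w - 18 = (w - 6)*(w + 3)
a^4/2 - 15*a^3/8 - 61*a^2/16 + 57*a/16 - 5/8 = (a/2 + 1)*(a - 5)*(a - 1/2)*(a - 1/4)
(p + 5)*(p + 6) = p^2 + 11*p + 30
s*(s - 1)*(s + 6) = s^3 + 5*s^2 - 6*s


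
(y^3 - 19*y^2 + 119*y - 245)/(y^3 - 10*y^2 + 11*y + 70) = (y - 7)/(y + 2)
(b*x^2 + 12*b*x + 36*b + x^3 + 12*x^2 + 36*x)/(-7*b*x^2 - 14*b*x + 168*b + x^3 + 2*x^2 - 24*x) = (b*x + 6*b + x^2 + 6*x)/(-7*b*x + 28*b + x^2 - 4*x)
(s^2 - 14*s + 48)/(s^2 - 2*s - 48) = (s - 6)/(s + 6)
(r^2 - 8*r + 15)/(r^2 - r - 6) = (r - 5)/(r + 2)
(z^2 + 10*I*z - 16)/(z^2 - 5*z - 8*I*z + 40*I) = (z^2 + 10*I*z - 16)/(z^2 - 5*z - 8*I*z + 40*I)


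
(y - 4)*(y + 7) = y^2 + 3*y - 28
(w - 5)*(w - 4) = w^2 - 9*w + 20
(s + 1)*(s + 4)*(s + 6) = s^3 + 11*s^2 + 34*s + 24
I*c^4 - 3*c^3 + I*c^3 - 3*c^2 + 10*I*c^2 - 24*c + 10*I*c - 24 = (c - 3*I)*(c + 2*I)*(c + 4*I)*(I*c + I)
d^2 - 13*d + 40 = (d - 8)*(d - 5)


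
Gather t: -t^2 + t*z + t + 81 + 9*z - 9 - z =-t^2 + t*(z + 1) + 8*z + 72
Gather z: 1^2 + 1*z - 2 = z - 1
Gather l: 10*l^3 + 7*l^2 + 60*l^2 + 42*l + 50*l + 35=10*l^3 + 67*l^2 + 92*l + 35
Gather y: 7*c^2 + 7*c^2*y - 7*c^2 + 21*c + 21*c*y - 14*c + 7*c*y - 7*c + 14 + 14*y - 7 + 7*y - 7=y*(7*c^2 + 28*c + 21)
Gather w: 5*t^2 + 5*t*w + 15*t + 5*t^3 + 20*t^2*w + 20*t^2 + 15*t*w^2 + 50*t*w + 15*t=5*t^3 + 25*t^2 + 15*t*w^2 + 30*t + w*(20*t^2 + 55*t)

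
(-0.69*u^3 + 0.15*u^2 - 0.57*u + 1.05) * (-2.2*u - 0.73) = 1.518*u^4 + 0.1737*u^3 + 1.1445*u^2 - 1.8939*u - 0.7665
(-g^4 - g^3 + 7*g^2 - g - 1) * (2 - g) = g^5 - g^4 - 9*g^3 + 15*g^2 - g - 2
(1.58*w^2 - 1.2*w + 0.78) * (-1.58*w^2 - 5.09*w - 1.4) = -2.4964*w^4 - 6.1462*w^3 + 2.6636*w^2 - 2.2902*w - 1.092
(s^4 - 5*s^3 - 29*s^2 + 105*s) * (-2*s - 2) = -2*s^5 + 8*s^4 + 68*s^3 - 152*s^2 - 210*s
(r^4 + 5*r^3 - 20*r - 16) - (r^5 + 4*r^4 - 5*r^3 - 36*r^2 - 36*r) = -r^5 - 3*r^4 + 10*r^3 + 36*r^2 + 16*r - 16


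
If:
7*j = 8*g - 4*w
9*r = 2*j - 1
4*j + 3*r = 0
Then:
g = w/2 + 1/16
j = 1/14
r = -2/21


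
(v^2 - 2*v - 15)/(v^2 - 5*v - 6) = (-v^2 + 2*v + 15)/(-v^2 + 5*v + 6)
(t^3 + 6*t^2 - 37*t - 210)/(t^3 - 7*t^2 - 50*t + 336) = (t + 5)/(t - 8)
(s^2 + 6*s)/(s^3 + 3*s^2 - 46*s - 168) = s/(s^2 - 3*s - 28)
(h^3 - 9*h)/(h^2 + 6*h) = (h^2 - 9)/(h + 6)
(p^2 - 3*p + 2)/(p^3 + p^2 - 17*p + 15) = (p - 2)/(p^2 + 2*p - 15)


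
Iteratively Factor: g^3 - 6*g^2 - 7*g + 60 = (g + 3)*(g^2 - 9*g + 20) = (g - 5)*(g + 3)*(g - 4)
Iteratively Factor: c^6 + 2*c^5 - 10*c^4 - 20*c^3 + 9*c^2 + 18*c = (c + 3)*(c^5 - c^4 - 7*c^3 + c^2 + 6*c) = c*(c + 3)*(c^4 - c^3 - 7*c^2 + c + 6) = c*(c + 2)*(c + 3)*(c^3 - 3*c^2 - c + 3) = c*(c - 1)*(c + 2)*(c + 3)*(c^2 - 2*c - 3) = c*(c - 3)*(c - 1)*(c + 2)*(c + 3)*(c + 1)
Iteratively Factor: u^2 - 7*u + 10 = (u - 5)*(u - 2)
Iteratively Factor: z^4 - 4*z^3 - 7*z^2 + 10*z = (z + 2)*(z^3 - 6*z^2 + 5*z) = (z - 1)*(z + 2)*(z^2 - 5*z) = (z - 5)*(z - 1)*(z + 2)*(z)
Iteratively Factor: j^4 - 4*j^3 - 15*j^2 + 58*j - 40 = (j + 4)*(j^3 - 8*j^2 + 17*j - 10) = (j - 5)*(j + 4)*(j^2 - 3*j + 2) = (j - 5)*(j - 1)*(j + 4)*(j - 2)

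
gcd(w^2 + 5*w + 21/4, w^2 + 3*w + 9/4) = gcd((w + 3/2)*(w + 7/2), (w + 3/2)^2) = w + 3/2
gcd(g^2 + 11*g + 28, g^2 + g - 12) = g + 4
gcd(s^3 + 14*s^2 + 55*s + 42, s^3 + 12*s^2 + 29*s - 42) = s^2 + 13*s + 42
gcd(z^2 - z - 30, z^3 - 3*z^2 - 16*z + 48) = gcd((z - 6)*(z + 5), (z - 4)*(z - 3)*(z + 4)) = 1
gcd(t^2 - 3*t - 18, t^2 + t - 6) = t + 3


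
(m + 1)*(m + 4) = m^2 + 5*m + 4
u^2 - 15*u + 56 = (u - 8)*(u - 7)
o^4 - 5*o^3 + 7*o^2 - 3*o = o*(o - 3)*(o - 1)^2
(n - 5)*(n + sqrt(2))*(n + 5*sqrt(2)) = n^3 - 5*n^2 + 6*sqrt(2)*n^2 - 30*sqrt(2)*n + 10*n - 50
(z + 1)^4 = z^4 + 4*z^3 + 6*z^2 + 4*z + 1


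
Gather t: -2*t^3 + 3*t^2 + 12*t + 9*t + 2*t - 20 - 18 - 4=-2*t^3 + 3*t^2 + 23*t - 42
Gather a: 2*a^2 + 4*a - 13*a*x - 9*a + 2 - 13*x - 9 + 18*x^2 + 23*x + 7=2*a^2 + a*(-13*x - 5) + 18*x^2 + 10*x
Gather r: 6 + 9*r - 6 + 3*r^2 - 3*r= 3*r^2 + 6*r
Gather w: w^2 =w^2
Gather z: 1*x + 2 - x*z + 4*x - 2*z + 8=5*x + z*(-x - 2) + 10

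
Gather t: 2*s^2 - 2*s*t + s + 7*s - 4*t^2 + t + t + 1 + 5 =2*s^2 + 8*s - 4*t^2 + t*(2 - 2*s) + 6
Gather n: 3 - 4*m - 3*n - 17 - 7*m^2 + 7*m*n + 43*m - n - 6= -7*m^2 + 39*m + n*(7*m - 4) - 20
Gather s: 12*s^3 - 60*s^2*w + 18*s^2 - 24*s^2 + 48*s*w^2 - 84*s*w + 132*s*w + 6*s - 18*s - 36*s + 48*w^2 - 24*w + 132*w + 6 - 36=12*s^3 + s^2*(-60*w - 6) + s*(48*w^2 + 48*w - 48) + 48*w^2 + 108*w - 30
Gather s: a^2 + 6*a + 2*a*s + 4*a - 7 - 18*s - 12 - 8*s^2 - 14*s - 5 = a^2 + 10*a - 8*s^2 + s*(2*a - 32) - 24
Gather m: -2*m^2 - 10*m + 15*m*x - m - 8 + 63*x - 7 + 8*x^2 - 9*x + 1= -2*m^2 + m*(15*x - 11) + 8*x^2 + 54*x - 14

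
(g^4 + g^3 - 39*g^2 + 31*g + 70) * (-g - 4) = -g^5 - 5*g^4 + 35*g^3 + 125*g^2 - 194*g - 280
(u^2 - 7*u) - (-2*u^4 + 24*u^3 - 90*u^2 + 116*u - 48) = 2*u^4 - 24*u^3 + 91*u^2 - 123*u + 48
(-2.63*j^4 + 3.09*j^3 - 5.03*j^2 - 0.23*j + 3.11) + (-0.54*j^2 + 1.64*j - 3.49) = -2.63*j^4 + 3.09*j^3 - 5.57*j^2 + 1.41*j - 0.38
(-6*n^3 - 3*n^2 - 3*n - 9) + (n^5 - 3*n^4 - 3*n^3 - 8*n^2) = n^5 - 3*n^4 - 9*n^3 - 11*n^2 - 3*n - 9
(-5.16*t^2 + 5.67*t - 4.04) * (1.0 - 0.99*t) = 5.1084*t^3 - 10.7733*t^2 + 9.6696*t - 4.04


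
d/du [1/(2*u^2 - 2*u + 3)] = 2*(1 - 2*u)/(2*u^2 - 2*u + 3)^2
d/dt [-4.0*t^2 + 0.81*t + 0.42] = 0.81 - 8.0*t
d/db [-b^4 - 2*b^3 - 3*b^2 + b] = -4*b^3 - 6*b^2 - 6*b + 1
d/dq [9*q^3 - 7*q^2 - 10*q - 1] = 27*q^2 - 14*q - 10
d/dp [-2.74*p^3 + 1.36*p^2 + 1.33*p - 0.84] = -8.22*p^2 + 2.72*p + 1.33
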